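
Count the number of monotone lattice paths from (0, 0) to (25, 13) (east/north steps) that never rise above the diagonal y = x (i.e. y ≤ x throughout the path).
Number of paths = 2707475148

By the reflection principle (André's argument), the number of monotone paths to (25, 13) with n ≤ m that never go above y = x is C(38, 25) − C(38, 26) = 5414950296 − 2707475148 = 2707475148.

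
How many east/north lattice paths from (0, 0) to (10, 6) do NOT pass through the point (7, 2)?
Number of paths = 6748

Total paths from (0, 0) to (10, 6): C(16, 10) = 8008. Paths through (7, 2): (paths (0, 0) → (7, 2)) × (paths (7, 2) → (10, 6)) = C(9, 7) · C(7, 3) = 36 · 35 = 1260. Avoidance count = 8008 − 1260 = 6748.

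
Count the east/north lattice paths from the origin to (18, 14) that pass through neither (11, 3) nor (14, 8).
Number of paths = 396980604

Inclusion–exclusion. Total paths: C(32, 18) = 471435600. Through P₁: C(14, 11)·C(18, 7) = 11583936. Through P₂: C(22, 14)·C(10, 4) = 67151700. Since P₁ is strictly southwest of P₂, a monotone path through both must visit P₁ then P₂; paths through both = C(14, 11)·C(8, 3)·C(10, 4) = 4280640. Avoid both = 471435600 − 11583936 − 67151700 + 4280640 = 396980604.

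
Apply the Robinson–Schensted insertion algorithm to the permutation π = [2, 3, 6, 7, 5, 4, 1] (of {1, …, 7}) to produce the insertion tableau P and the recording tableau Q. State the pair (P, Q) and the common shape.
P = [1, 3, 4, 7] / [2] / [5] / [6];  Q = [1, 2, 3, 4] / [5] / [6] / [7];  common shape = (4, 1, 1, 1)

Row-insert the values π_1, π_2, … into P one at a time, bumping the leftmost entry strictly greater than the inserted value down to the next row. The recording tableau Q records, in position (i, j), the step at which that cell was added to P.
  Insert 2 (step 1): P = [2];  Q = [1]
  Insert 3 (step 2): P = [2, 3];  Q = [1, 2]
  Insert 6 (step 3): P = [2, 3, 6];  Q = [1, 2, 3]
  Insert 7 (step 4): P = [2, 3, 6, 7];  Q = [1, 2, 3, 4]
  Insert 5 (step 5): P = [2, 3, 5, 7] / [6];  Q = [1, 2, 3, 4] / [5]
  Insert 4 (step 6): P = [2, 3, 4, 7] / [5] / [6];  Q = [1, 2, 3, 4] / [5] / [6]
  Insert 1 (step 7): P = [1, 3, 4, 7] / [2] / [5] / [6];  Q = [1, 2, 3, 4] / [5] / [6] / [7]
Final shape: (4, 1, 1, 1).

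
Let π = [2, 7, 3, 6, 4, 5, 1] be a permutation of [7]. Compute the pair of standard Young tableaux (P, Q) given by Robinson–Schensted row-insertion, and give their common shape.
P = [1, 3, 4, 5] / [2] / [6] / [7];  Q = [1, 2, 4, 6] / [3] / [5] / [7];  common shape = (4, 1, 1, 1)

Row-insert the values π_1, π_2, … into P one at a time, bumping the leftmost entry strictly greater than the inserted value down to the next row. The recording tableau Q records, in position (i, j), the step at which that cell was added to P.
  Insert 2 (step 1): P = [2];  Q = [1]
  Insert 7 (step 2): P = [2, 7];  Q = [1, 2]
  Insert 3 (step 3): P = [2, 3] / [7];  Q = [1, 2] / [3]
  Insert 6 (step 4): P = [2, 3, 6] / [7];  Q = [1, 2, 4] / [3]
  Insert 4 (step 5): P = [2, 3, 4] / [6] / [7];  Q = [1, 2, 4] / [3] / [5]
  Insert 5 (step 6): P = [2, 3, 4, 5] / [6] / [7];  Q = [1, 2, 4, 6] / [3] / [5]
  Insert 1 (step 7): P = [1, 3, 4, 5] / [2] / [6] / [7];  Q = [1, 2, 4, 6] / [3] / [5] / [7]
Final shape: (4, 1, 1, 1).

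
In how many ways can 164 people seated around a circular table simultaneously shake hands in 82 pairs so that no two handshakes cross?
C_82 = 17526585015616776834735140517915655636396234280

These noncrossing handshakes are counted by the Catalan number C_n = (1/(n + 1)) · C(2n, n). For n = 82: C_82 = (1/83) · C(164, 82) = 1454706556296192477283016662986999417820887445240/83 = 17526585015616776834735140517915655636396234280.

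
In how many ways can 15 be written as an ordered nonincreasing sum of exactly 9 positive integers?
p(15, 9 parts) = 11

Partitions of n into exactly k parts ↔ partitions of n − k into at most k parts (subtract 1 from each part). For n = 15, k = 9, the partitions are: 7+1+1+1+1+1+1+1+1, 6+2+1+1+1+1+1+1+1, 5+3+1+1+1+1+1+1+1, 5+2+2+1+1+1+1+1+1, 4+4+1+1+1+1+1+1+1, 4+3+2+1+1+1+1+1+1, 4+2+2+2+1+1+1+1+1, 3+3+3+1+1+1+1+1+1, 3+3+2+2+1+1+1+1+1, 3+2+2+2+2+1+1+1+1, 2+2+2+2+2+2+1+1+1. Count = 11.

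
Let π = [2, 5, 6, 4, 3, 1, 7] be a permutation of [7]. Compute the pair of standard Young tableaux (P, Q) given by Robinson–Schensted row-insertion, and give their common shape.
P = [1, 3, 6, 7] / [2] / [4] / [5];  Q = [1, 2, 3, 7] / [4] / [5] / [6];  common shape = (4, 1, 1, 1)

Row-insert the values π_1, π_2, … into P one at a time, bumping the leftmost entry strictly greater than the inserted value down to the next row. The recording tableau Q records, in position (i, j), the step at which that cell was added to P.
  Insert 2 (step 1): P = [2];  Q = [1]
  Insert 5 (step 2): P = [2, 5];  Q = [1, 2]
  Insert 6 (step 3): P = [2, 5, 6];  Q = [1, 2, 3]
  Insert 4 (step 4): P = [2, 4, 6] / [5];  Q = [1, 2, 3] / [4]
  Insert 3 (step 5): P = [2, 3, 6] / [4] / [5];  Q = [1, 2, 3] / [4] / [5]
  Insert 1 (step 6): P = [1, 3, 6] / [2] / [4] / [5];  Q = [1, 2, 3] / [4] / [5] / [6]
  Insert 7 (step 7): P = [1, 3, 6, 7] / [2] / [4] / [5];  Q = [1, 2, 3, 7] / [4] / [5] / [6]
Final shape: (4, 1, 1, 1).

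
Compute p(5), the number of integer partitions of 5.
p(5) = 7

List all partitions of 5: 5, 4+1, 3+2, 3+1+1, 2+2+1, 2+1+1+1, 1+1+1+1+1. Counting them gives p(5) = 7.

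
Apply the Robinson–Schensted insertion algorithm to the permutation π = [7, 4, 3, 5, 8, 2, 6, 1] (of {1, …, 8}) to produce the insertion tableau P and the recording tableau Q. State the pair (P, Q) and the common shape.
P = [1, 5, 6] / [2, 8] / [3] / [4] / [7];  Q = [1, 4, 5] / [2, 7] / [3] / [6] / [8];  common shape = (3, 2, 1, 1, 1)

Row-insert the values π_1, π_2, … into P one at a time, bumping the leftmost entry strictly greater than the inserted value down to the next row. The recording tableau Q records, in position (i, j), the step at which that cell was added to P.
  Insert 7 (step 1): P = [7];  Q = [1]
  Insert 4 (step 2): P = [4] / [7];  Q = [1] / [2]
  Insert 3 (step 3): P = [3] / [4] / [7];  Q = [1] / [2] / [3]
  Insert 5 (step 4): P = [3, 5] / [4] / [7];  Q = [1, 4] / [2] / [3]
  Insert 8 (step 5): P = [3, 5, 8] / [4] / [7];  Q = [1, 4, 5] / [2] / [3]
  Insert 2 (step 6): P = [2, 5, 8] / [3] / [4] / [7];  Q = [1, 4, 5] / [2] / [3] / [6]
  Insert 6 (step 7): P = [2, 5, 6] / [3, 8] / [4] / [7];  Q = [1, 4, 5] / [2, 7] / [3] / [6]
  Insert 1 (step 8): P = [1, 5, 6] / [2, 8] / [3] / [4] / [7];  Q = [1, 4, 5] / [2, 7] / [3] / [6] / [8]
Final shape: (3, 2, 1, 1, 1).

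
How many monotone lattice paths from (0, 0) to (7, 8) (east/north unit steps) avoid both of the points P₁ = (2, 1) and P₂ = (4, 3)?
Number of paths = 3107

Inclusion–exclusion. Total paths: C(15, 7) = 6435. Through P₁: C(3, 2)·C(12, 5) = 2376. Through P₂: C(7, 4)·C(8, 3) = 1960. Since P₁ is strictly southwest of P₂, a monotone path through both must visit P₁ then P₂; paths through both = C(3, 2)·C(4, 2)·C(8, 3) = 1008. Avoid both = 6435 − 2376 − 1960 + 1008 = 3107.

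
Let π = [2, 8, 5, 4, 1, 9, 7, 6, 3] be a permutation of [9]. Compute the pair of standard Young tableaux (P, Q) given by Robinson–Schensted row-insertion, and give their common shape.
P = [1, 3, 6] / [2, 4] / [5, 7] / [8, 9];  Q = [1, 2, 6] / [3, 7] / [4, 8] / [5, 9];  common shape = (3, 2, 2, 2)

Row-insert the values π_1, π_2, … into P one at a time, bumping the leftmost entry strictly greater than the inserted value down to the next row. The recording tableau Q records, in position (i, j), the step at which that cell was added to P.
  Insert 2 (step 1): P = [2];  Q = [1]
  Insert 8 (step 2): P = [2, 8];  Q = [1, 2]
  Insert 5 (step 3): P = [2, 5] / [8];  Q = [1, 2] / [3]
  Insert 4 (step 4): P = [2, 4] / [5] / [8];  Q = [1, 2] / [3] / [4]
  Insert 1 (step 5): P = [1, 4] / [2] / [5] / [8];  Q = [1, 2] / [3] / [4] / [5]
  Insert 9 (step 6): P = [1, 4, 9] / [2] / [5] / [8];  Q = [1, 2, 6] / [3] / [4] / [5]
  Insert 7 (step 7): P = [1, 4, 7] / [2, 9] / [5] / [8];  Q = [1, 2, 6] / [3, 7] / [4] / [5]
  Insert 6 (step 8): P = [1, 4, 6] / [2, 7] / [5, 9] / [8];  Q = [1, 2, 6] / [3, 7] / [4, 8] / [5]
  Insert 3 (step 9): P = [1, 3, 6] / [2, 4] / [5, 7] / [8, 9];  Q = [1, 2, 6] / [3, 7] / [4, 8] / [5, 9]
Final shape: (3, 2, 2, 2).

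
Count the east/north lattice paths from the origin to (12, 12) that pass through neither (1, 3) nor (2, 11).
Number of paths = 2031854

Inclusion–exclusion. Total paths: C(24, 12) = 2704156. Through P₁: C(4, 1)·C(20, 11) = 671840. Through P₂: C(13, 2)·C(11, 10) = 858. Since P₁ is strictly southwest of P₂, a monotone path through both must visit P₁ then P₂; paths through both = C(4, 1)·C(9, 1)·C(11, 10) = 396. Avoid both = 2704156 − 671840 − 858 + 396 = 2031854.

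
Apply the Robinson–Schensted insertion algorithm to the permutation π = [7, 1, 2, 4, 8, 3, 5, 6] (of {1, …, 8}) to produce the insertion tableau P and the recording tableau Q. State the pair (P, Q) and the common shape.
P = [1, 2, 3, 5, 6] / [4, 8] / [7];  Q = [1, 3, 4, 5, 8] / [2, 7] / [6];  common shape = (5, 2, 1)

Row-insert the values π_1, π_2, … into P one at a time, bumping the leftmost entry strictly greater than the inserted value down to the next row. The recording tableau Q records, in position (i, j), the step at which that cell was added to P.
  Insert 7 (step 1): P = [7];  Q = [1]
  Insert 1 (step 2): P = [1] / [7];  Q = [1] / [2]
  Insert 2 (step 3): P = [1, 2] / [7];  Q = [1, 3] / [2]
  Insert 4 (step 4): P = [1, 2, 4] / [7];  Q = [1, 3, 4] / [2]
  Insert 8 (step 5): P = [1, 2, 4, 8] / [7];  Q = [1, 3, 4, 5] / [2]
  Insert 3 (step 6): P = [1, 2, 3, 8] / [4] / [7];  Q = [1, 3, 4, 5] / [2] / [6]
  Insert 5 (step 7): P = [1, 2, 3, 5] / [4, 8] / [7];  Q = [1, 3, 4, 5] / [2, 7] / [6]
  Insert 6 (step 8): P = [1, 2, 3, 5, 6] / [4, 8] / [7];  Q = [1, 3, 4, 5, 8] / [2, 7] / [6]
Final shape: (5, 2, 1).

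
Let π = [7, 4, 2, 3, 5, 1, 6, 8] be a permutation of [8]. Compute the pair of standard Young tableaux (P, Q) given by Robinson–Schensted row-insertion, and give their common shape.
P = [1, 3, 5, 6, 8] / [2] / [4] / [7];  Q = [1, 4, 5, 7, 8] / [2] / [3] / [6];  common shape = (5, 1, 1, 1)

Row-insert the values π_1, π_2, … into P one at a time, bumping the leftmost entry strictly greater than the inserted value down to the next row. The recording tableau Q records, in position (i, j), the step at which that cell was added to P.
  Insert 7 (step 1): P = [7];  Q = [1]
  Insert 4 (step 2): P = [4] / [7];  Q = [1] / [2]
  Insert 2 (step 3): P = [2] / [4] / [7];  Q = [1] / [2] / [3]
  Insert 3 (step 4): P = [2, 3] / [4] / [7];  Q = [1, 4] / [2] / [3]
  Insert 5 (step 5): P = [2, 3, 5] / [4] / [7];  Q = [1, 4, 5] / [2] / [3]
  Insert 1 (step 6): P = [1, 3, 5] / [2] / [4] / [7];  Q = [1, 4, 5] / [2] / [3] / [6]
  Insert 6 (step 7): P = [1, 3, 5, 6] / [2] / [4] / [7];  Q = [1, 4, 5, 7] / [2] / [3] / [6]
  Insert 8 (step 8): P = [1, 3, 5, 6, 8] / [2] / [4] / [7];  Q = [1, 4, 5, 7, 8] / [2] / [3] / [6]
Final shape: (5, 1, 1, 1).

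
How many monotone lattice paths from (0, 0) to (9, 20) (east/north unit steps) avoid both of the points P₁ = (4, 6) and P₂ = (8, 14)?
Number of paths = 6062385

Inclusion–exclusion. Total paths: C(29, 9) = 10015005. Through P₁: C(10, 4)·C(19, 5) = 2441880. Through P₂: C(22, 8)·C(7, 1) = 2238390. Since P₁ is strictly southwest of P₂, a monotone path through both must visit P₁ then P₂; paths through both = C(10, 4)·C(12, 4)·C(7, 1) = 727650. Avoid both = 10015005 − 2441880 − 2238390 + 727650 = 6062385.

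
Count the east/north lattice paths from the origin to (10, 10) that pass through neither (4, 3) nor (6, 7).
Number of paths = 83011

Inclusion–exclusion. Total paths: C(20, 10) = 184756. Through P₁: C(7, 4)·C(13, 6) = 60060. Through P₂: C(13, 6)·C(7, 4) = 60060. Since P₁ is strictly southwest of P₂, a monotone path through both must visit P₁ then P₂; paths through both = C(7, 4)·C(6, 2)·C(7, 4) = 18375. Avoid both = 184756 − 60060 − 60060 + 18375 = 83011.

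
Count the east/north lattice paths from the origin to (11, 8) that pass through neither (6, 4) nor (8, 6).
Number of paths = 31692

Inclusion–exclusion. Total paths: C(19, 11) = 75582. Through P₁: C(10, 6)·C(9, 5) = 26460. Through P₂: C(14, 8)·C(5, 3) = 30030. Since P₁ is strictly southwest of P₂, a monotone path through both must visit P₁ then P₂; paths through both = C(10, 6)·C(4, 2)·C(5, 3) = 12600. Avoid both = 75582 − 26460 − 30030 + 12600 = 31692.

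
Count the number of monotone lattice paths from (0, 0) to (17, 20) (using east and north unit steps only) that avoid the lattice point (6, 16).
Number of paths = 15803521965

Total paths from (0, 0) to (17, 20): C(37, 17) = 15905368710. Paths through (6, 16): (paths (0, 0) → (6, 16)) × (paths (6, 16) → (17, 20)) = C(22, 6) · C(15, 11) = 74613 · 1365 = 101846745. Avoidance count = 15905368710 − 101846745 = 15803521965.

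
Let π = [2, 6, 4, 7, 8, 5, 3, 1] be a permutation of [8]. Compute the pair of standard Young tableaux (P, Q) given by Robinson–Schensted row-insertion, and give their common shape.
P = [1, 3, 5, 8] / [2, 7] / [4] / [6];  Q = [1, 2, 4, 5] / [3, 6] / [7] / [8];  common shape = (4, 2, 1, 1)

Row-insert the values π_1, π_2, … into P one at a time, bumping the leftmost entry strictly greater than the inserted value down to the next row. The recording tableau Q records, in position (i, j), the step at which that cell was added to P.
  Insert 2 (step 1): P = [2];  Q = [1]
  Insert 6 (step 2): P = [2, 6];  Q = [1, 2]
  Insert 4 (step 3): P = [2, 4] / [6];  Q = [1, 2] / [3]
  Insert 7 (step 4): P = [2, 4, 7] / [6];  Q = [1, 2, 4] / [3]
  Insert 8 (step 5): P = [2, 4, 7, 8] / [6];  Q = [1, 2, 4, 5] / [3]
  Insert 5 (step 6): P = [2, 4, 5, 8] / [6, 7];  Q = [1, 2, 4, 5] / [3, 6]
  Insert 3 (step 7): P = [2, 3, 5, 8] / [4, 7] / [6];  Q = [1, 2, 4, 5] / [3, 6] / [7]
  Insert 1 (step 8): P = [1, 3, 5, 8] / [2, 7] / [4] / [6];  Q = [1, 2, 4, 5] / [3, 6] / [7] / [8]
Final shape: (4, 2, 1, 1).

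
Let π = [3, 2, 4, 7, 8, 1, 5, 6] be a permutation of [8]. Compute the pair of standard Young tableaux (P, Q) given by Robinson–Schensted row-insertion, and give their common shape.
P = [1, 4, 5, 6] / [2, 7, 8] / [3];  Q = [1, 3, 4, 5] / [2, 7, 8] / [6];  common shape = (4, 3, 1)

Row-insert the values π_1, π_2, … into P one at a time, bumping the leftmost entry strictly greater than the inserted value down to the next row. The recording tableau Q records, in position (i, j), the step at which that cell was added to P.
  Insert 3 (step 1): P = [3];  Q = [1]
  Insert 2 (step 2): P = [2] / [3];  Q = [1] / [2]
  Insert 4 (step 3): P = [2, 4] / [3];  Q = [1, 3] / [2]
  Insert 7 (step 4): P = [2, 4, 7] / [3];  Q = [1, 3, 4] / [2]
  Insert 8 (step 5): P = [2, 4, 7, 8] / [3];  Q = [1, 3, 4, 5] / [2]
  Insert 1 (step 6): P = [1, 4, 7, 8] / [2] / [3];  Q = [1, 3, 4, 5] / [2] / [6]
  Insert 5 (step 7): P = [1, 4, 5, 8] / [2, 7] / [3];  Q = [1, 3, 4, 5] / [2, 7] / [6]
  Insert 6 (step 8): P = [1, 4, 5, 6] / [2, 7, 8] / [3];  Q = [1, 3, 4, 5] / [2, 7, 8] / [6]
Final shape: (4, 3, 1).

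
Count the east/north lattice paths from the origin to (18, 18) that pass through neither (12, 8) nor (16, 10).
Number of paths = 7912369215

Inclusion–exclusion. Total paths: C(36, 18) = 9075135300. Through P₁: C(20, 12)·C(16, 6) = 1008767760. Through P₂: C(26, 16)·C(10, 2) = 239028075. Since P₁ is strictly southwest of P₂, a monotone path through both must visit P₁ then P₂; paths through both = C(20, 12)·C(6, 4)·C(10, 2) = 85029750. Avoid both = 9075135300 − 1008767760 − 239028075 + 85029750 = 7912369215.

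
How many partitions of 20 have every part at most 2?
p(20, parts ≤ 2) = 11

Use the recurrence p(n, m) = p(n, m−1) + p(n−m, m): either the largest part is < m (count p(n, m−1)) or the largest part is exactly m (remove one copy of m, count p(n−m, m)). With p(0, ·) = 1 this gives p(20, parts ≤ 2) = 11. (By conjugating Young diagrams, this also counts partitions of 20 into at most 2 parts.)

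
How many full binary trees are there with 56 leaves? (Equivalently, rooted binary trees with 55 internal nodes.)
C_55 = 1759414616608818870992479875972

These full binary trees are counted by the Catalan number C_n = (1/(n + 1)) · C(2n, n). For n = 55: C_55 = (1/56) · C(110, 55) = 98527218530093856775578873054432/56 = 1759414616608818870992479875972.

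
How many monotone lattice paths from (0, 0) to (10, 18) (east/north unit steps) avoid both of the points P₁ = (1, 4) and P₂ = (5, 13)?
Number of paths = 7778924

Inclusion–exclusion. Total paths: C(28, 10) = 13123110. Through P₁: C(5, 1)·C(23, 9) = 4085950. Through P₂: C(18, 5)·C(10, 5) = 2159136. Since P₁ is strictly southwest of P₂, a monotone path through both must visit P₁ then P₂; paths through both = C(5, 1)·C(13, 4)·C(10, 5) = 900900. Avoid both = 13123110 − 4085950 − 2159136 + 900900 = 7778924.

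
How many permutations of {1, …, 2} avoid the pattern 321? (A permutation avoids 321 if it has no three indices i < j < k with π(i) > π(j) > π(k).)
C_2 = 2

These 321-avoiding permutations are counted by the Catalan number C_n = (1/(n + 1)) · C(2n, n). For n = 2: C_2 = (1/3) · C(4, 2) = 6/3 = 2.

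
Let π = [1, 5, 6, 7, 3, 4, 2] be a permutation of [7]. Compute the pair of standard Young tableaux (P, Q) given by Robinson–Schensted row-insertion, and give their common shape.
P = [1, 2, 4, 7] / [3, 6] / [5];  Q = [1, 2, 3, 4] / [5, 6] / [7];  common shape = (4, 2, 1)

Row-insert the values π_1, π_2, … into P one at a time, bumping the leftmost entry strictly greater than the inserted value down to the next row. The recording tableau Q records, in position (i, j), the step at which that cell was added to P.
  Insert 1 (step 1): P = [1];  Q = [1]
  Insert 5 (step 2): P = [1, 5];  Q = [1, 2]
  Insert 6 (step 3): P = [1, 5, 6];  Q = [1, 2, 3]
  Insert 7 (step 4): P = [1, 5, 6, 7];  Q = [1, 2, 3, 4]
  Insert 3 (step 5): P = [1, 3, 6, 7] / [5];  Q = [1, 2, 3, 4] / [5]
  Insert 4 (step 6): P = [1, 3, 4, 7] / [5, 6];  Q = [1, 2, 3, 4] / [5, 6]
  Insert 2 (step 7): P = [1, 2, 4, 7] / [3, 6] / [5];  Q = [1, 2, 3, 4] / [5, 6] / [7]
Final shape: (4, 2, 1).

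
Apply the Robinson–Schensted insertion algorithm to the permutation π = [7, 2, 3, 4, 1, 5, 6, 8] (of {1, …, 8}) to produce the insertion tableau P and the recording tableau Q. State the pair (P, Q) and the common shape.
P = [1, 3, 4, 5, 6, 8] / [2] / [7];  Q = [1, 3, 4, 6, 7, 8] / [2] / [5];  common shape = (6, 1, 1)

Row-insert the values π_1, π_2, … into P one at a time, bumping the leftmost entry strictly greater than the inserted value down to the next row. The recording tableau Q records, in position (i, j), the step at which that cell was added to P.
  Insert 7 (step 1): P = [7];  Q = [1]
  Insert 2 (step 2): P = [2] / [7];  Q = [1] / [2]
  Insert 3 (step 3): P = [2, 3] / [7];  Q = [1, 3] / [2]
  Insert 4 (step 4): P = [2, 3, 4] / [7];  Q = [1, 3, 4] / [2]
  Insert 1 (step 5): P = [1, 3, 4] / [2] / [7];  Q = [1, 3, 4] / [2] / [5]
  Insert 5 (step 6): P = [1, 3, 4, 5] / [2] / [7];  Q = [1, 3, 4, 6] / [2] / [5]
  Insert 6 (step 7): P = [1, 3, 4, 5, 6] / [2] / [7];  Q = [1, 3, 4, 6, 7] / [2] / [5]
  Insert 8 (step 8): P = [1, 3, 4, 5, 6, 8] / [2] / [7];  Q = [1, 3, 4, 6, 7, 8] / [2] / [5]
Final shape: (6, 1, 1).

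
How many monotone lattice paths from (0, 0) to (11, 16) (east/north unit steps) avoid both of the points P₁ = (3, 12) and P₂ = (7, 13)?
Number of paths = 10179095

Inclusion–exclusion. Total paths: C(27, 11) = 13037895. Through P₁: C(15, 3)·C(12, 8) = 225225. Through P₂: C(20, 7)·C(7, 4) = 2713200. Since P₁ is strictly southwest of P₂, a monotone path through both must visit P₁ then P₂; paths through both = C(15, 3)·C(5, 4)·C(7, 4) = 79625. Avoid both = 13037895 − 225225 − 2713200 + 79625 = 10179095.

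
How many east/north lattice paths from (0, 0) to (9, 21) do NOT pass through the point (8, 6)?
Number of paths = 14259102

Total paths from (0, 0) to (9, 21): C(30, 9) = 14307150. Paths through (8, 6): (paths (0, 0) → (8, 6)) × (paths (8, 6) → (9, 21)) = C(14, 8) · C(16, 1) = 3003 · 16 = 48048. Avoidance count = 14307150 − 48048 = 14259102.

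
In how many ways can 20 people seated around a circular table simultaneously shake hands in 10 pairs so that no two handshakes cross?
C_10 = 16796

These noncrossing handshakes are counted by the Catalan number C_n = (1/(n + 1)) · C(2n, n). For n = 10: C_10 = (1/11) · C(20, 10) = 184756/11 = 16796.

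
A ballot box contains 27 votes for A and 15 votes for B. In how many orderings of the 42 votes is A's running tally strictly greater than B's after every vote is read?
Strict-lead orderings = 28192122176

Total orderings of the 42 votes with 27 for A: C(42, 27) = 98672427616. By the Bertrand ballot formula (Cycle Lemma / reflection principle), the number of orderings in which A is strictly ahead of B throughout is (p − q)/(p + q) · C(p + q, p) = (27 − 15)/(27 + 15) · 98672427616 = 28192122176.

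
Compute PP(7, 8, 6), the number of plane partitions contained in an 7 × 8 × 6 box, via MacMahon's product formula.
PP(7, 8, 6) = 19702998159210080

Evaluate the triple product over i = 1..7, j = 1..8, k = 1..6. The factors are (2/1) · (3/2) · (4/3) · (5/4) · (6/5) · (7/6) · (3/2) · (4/3) · … (336 factors total). The numerators and denominators telescope so the product is an integer; carrying out the multiplication exactly gives PP(7, 8, 6) = 19702998159210080.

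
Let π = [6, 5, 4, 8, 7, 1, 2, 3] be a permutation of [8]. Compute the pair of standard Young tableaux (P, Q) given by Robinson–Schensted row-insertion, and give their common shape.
P = [1, 2, 3] / [4, 7] / [5, 8] / [6];  Q = [1, 4, 8] / [2, 5] / [3, 7] / [6];  common shape = (3, 2, 2, 1)

Row-insert the values π_1, π_2, … into P one at a time, bumping the leftmost entry strictly greater than the inserted value down to the next row. The recording tableau Q records, in position (i, j), the step at which that cell was added to P.
  Insert 6 (step 1): P = [6];  Q = [1]
  Insert 5 (step 2): P = [5] / [6];  Q = [1] / [2]
  Insert 4 (step 3): P = [4] / [5] / [6];  Q = [1] / [2] / [3]
  Insert 8 (step 4): P = [4, 8] / [5] / [6];  Q = [1, 4] / [2] / [3]
  Insert 7 (step 5): P = [4, 7] / [5, 8] / [6];  Q = [1, 4] / [2, 5] / [3]
  Insert 1 (step 6): P = [1, 7] / [4, 8] / [5] / [6];  Q = [1, 4] / [2, 5] / [3] / [6]
  Insert 2 (step 7): P = [1, 2] / [4, 7] / [5, 8] / [6];  Q = [1, 4] / [2, 5] / [3, 7] / [6]
  Insert 3 (step 8): P = [1, 2, 3] / [4, 7] / [5, 8] / [6];  Q = [1, 4, 8] / [2, 5] / [3, 7] / [6]
Final shape: (3, 2, 2, 1).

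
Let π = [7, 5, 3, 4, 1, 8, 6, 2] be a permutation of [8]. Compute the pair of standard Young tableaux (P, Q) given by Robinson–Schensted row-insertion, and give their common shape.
P = [1, 2, 6] / [3, 4] / [5, 8] / [7];  Q = [1, 4, 6] / [2, 7] / [3, 8] / [5];  common shape = (3, 2, 2, 1)

Row-insert the values π_1, π_2, … into P one at a time, bumping the leftmost entry strictly greater than the inserted value down to the next row. The recording tableau Q records, in position (i, j), the step at which that cell was added to P.
  Insert 7 (step 1): P = [7];  Q = [1]
  Insert 5 (step 2): P = [5] / [7];  Q = [1] / [2]
  Insert 3 (step 3): P = [3] / [5] / [7];  Q = [1] / [2] / [3]
  Insert 4 (step 4): P = [3, 4] / [5] / [7];  Q = [1, 4] / [2] / [3]
  Insert 1 (step 5): P = [1, 4] / [3] / [5] / [7];  Q = [1, 4] / [2] / [3] / [5]
  Insert 8 (step 6): P = [1, 4, 8] / [3] / [5] / [7];  Q = [1, 4, 6] / [2] / [3] / [5]
  Insert 6 (step 7): P = [1, 4, 6] / [3, 8] / [5] / [7];  Q = [1, 4, 6] / [2, 7] / [3] / [5]
  Insert 2 (step 8): P = [1, 2, 6] / [3, 4] / [5, 8] / [7];  Q = [1, 4, 6] / [2, 7] / [3, 8] / [5]
Final shape: (3, 2, 2, 1).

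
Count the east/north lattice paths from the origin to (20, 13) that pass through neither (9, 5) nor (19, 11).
Number of paths = 306065424

Inclusion–exclusion. Total paths: C(33, 20) = 573166440. Through P₁: C(14, 9)·C(19, 11) = 151315164. Through P₂: C(30, 19)·C(3, 1) = 163881900. Since P₁ is strictly southwest of P₂, a monotone path through both must visit P₁ then P₂; paths through both = C(14, 9)·C(16, 10)·C(3, 1) = 48096048. Avoid both = 573166440 − 151315164 − 163881900 + 48096048 = 306065424.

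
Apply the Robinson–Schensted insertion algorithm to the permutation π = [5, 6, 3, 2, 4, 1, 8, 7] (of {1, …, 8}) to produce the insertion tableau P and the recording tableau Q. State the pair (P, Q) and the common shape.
P = [1, 4, 7] / [2, 6, 8] / [3] / [5];  Q = [1, 2, 7] / [3, 5, 8] / [4] / [6];  common shape = (3, 3, 1, 1)

Row-insert the values π_1, π_2, … into P one at a time, bumping the leftmost entry strictly greater than the inserted value down to the next row. The recording tableau Q records, in position (i, j), the step at which that cell was added to P.
  Insert 5 (step 1): P = [5];  Q = [1]
  Insert 6 (step 2): P = [5, 6];  Q = [1, 2]
  Insert 3 (step 3): P = [3, 6] / [5];  Q = [1, 2] / [3]
  Insert 2 (step 4): P = [2, 6] / [3] / [5];  Q = [1, 2] / [3] / [4]
  Insert 4 (step 5): P = [2, 4] / [3, 6] / [5];  Q = [1, 2] / [3, 5] / [4]
  Insert 1 (step 6): P = [1, 4] / [2, 6] / [3] / [5];  Q = [1, 2] / [3, 5] / [4] / [6]
  Insert 8 (step 7): P = [1, 4, 8] / [2, 6] / [3] / [5];  Q = [1, 2, 7] / [3, 5] / [4] / [6]
  Insert 7 (step 8): P = [1, 4, 7] / [2, 6, 8] / [3] / [5];  Q = [1, 2, 7] / [3, 5, 8] / [4] / [6]
Final shape: (3, 3, 1, 1).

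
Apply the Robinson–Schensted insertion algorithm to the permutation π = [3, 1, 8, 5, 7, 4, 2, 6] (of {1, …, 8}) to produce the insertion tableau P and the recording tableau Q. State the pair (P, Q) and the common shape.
P = [1, 2, 6] / [3, 4, 7] / [5] / [8];  Q = [1, 3, 5] / [2, 4, 8] / [6] / [7];  common shape = (3, 3, 1, 1)

Row-insert the values π_1, π_2, … into P one at a time, bumping the leftmost entry strictly greater than the inserted value down to the next row. The recording tableau Q records, in position (i, j), the step at which that cell was added to P.
  Insert 3 (step 1): P = [3];  Q = [1]
  Insert 1 (step 2): P = [1] / [3];  Q = [1] / [2]
  Insert 8 (step 3): P = [1, 8] / [3];  Q = [1, 3] / [2]
  Insert 5 (step 4): P = [1, 5] / [3, 8];  Q = [1, 3] / [2, 4]
  Insert 7 (step 5): P = [1, 5, 7] / [3, 8];  Q = [1, 3, 5] / [2, 4]
  Insert 4 (step 6): P = [1, 4, 7] / [3, 5] / [8];  Q = [1, 3, 5] / [2, 4] / [6]
  Insert 2 (step 7): P = [1, 2, 7] / [3, 4] / [5] / [8];  Q = [1, 3, 5] / [2, 4] / [6] / [7]
  Insert 6 (step 8): P = [1, 2, 6] / [3, 4, 7] / [5] / [8];  Q = [1, 3, 5] / [2, 4, 8] / [6] / [7]
Final shape: (3, 3, 1, 1).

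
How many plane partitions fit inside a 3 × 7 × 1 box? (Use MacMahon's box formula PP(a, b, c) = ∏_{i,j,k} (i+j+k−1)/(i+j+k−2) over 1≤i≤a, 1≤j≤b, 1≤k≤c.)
PP(3, 7, 1) = 120

Evaluate the triple product over i = 1..3, j = 1..7, k = 1..1. The factors are (2/1) · (3/2) · (4/3) · (5/4) · (6/5) · (7/6) · (8/7) · (3/2) · … (21 factors total). The numerators and denominators telescope so the product is an integer; carrying out the multiplication exactly gives PP(3, 7, 1) = 120.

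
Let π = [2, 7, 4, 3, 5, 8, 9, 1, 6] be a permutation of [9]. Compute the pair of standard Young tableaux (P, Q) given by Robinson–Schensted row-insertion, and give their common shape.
P = [1, 3, 5, 6, 9] / [2, 8] / [4] / [7];  Q = [1, 2, 5, 6, 7] / [3, 9] / [4] / [8];  common shape = (5, 2, 1, 1)

Row-insert the values π_1, π_2, … into P one at a time, bumping the leftmost entry strictly greater than the inserted value down to the next row. The recording tableau Q records, in position (i, j), the step at which that cell was added to P.
  Insert 2 (step 1): P = [2];  Q = [1]
  Insert 7 (step 2): P = [2, 7];  Q = [1, 2]
  Insert 4 (step 3): P = [2, 4] / [7];  Q = [1, 2] / [3]
  Insert 3 (step 4): P = [2, 3] / [4] / [7];  Q = [1, 2] / [3] / [4]
  Insert 5 (step 5): P = [2, 3, 5] / [4] / [7];  Q = [1, 2, 5] / [3] / [4]
  Insert 8 (step 6): P = [2, 3, 5, 8] / [4] / [7];  Q = [1, 2, 5, 6] / [3] / [4]
  Insert 9 (step 7): P = [2, 3, 5, 8, 9] / [4] / [7];  Q = [1, 2, 5, 6, 7] / [3] / [4]
  Insert 1 (step 8): P = [1, 3, 5, 8, 9] / [2] / [4] / [7];  Q = [1, 2, 5, 6, 7] / [3] / [4] / [8]
  Insert 6 (step 9): P = [1, 3, 5, 6, 9] / [2, 8] / [4] / [7];  Q = [1, 2, 5, 6, 7] / [3, 9] / [4] / [8]
Final shape: (5, 2, 1, 1).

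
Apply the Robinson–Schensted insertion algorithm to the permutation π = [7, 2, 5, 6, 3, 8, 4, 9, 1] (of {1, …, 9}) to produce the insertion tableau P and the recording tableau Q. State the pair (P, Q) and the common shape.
P = [1, 3, 4, 8, 9] / [2, 6] / [5] / [7];  Q = [1, 3, 4, 6, 8] / [2, 7] / [5] / [9];  common shape = (5, 2, 1, 1)

Row-insert the values π_1, π_2, … into P one at a time, bumping the leftmost entry strictly greater than the inserted value down to the next row. The recording tableau Q records, in position (i, j), the step at which that cell was added to P.
  Insert 7 (step 1): P = [7];  Q = [1]
  Insert 2 (step 2): P = [2] / [7];  Q = [1] / [2]
  Insert 5 (step 3): P = [2, 5] / [7];  Q = [1, 3] / [2]
  Insert 6 (step 4): P = [2, 5, 6] / [7];  Q = [1, 3, 4] / [2]
  Insert 3 (step 5): P = [2, 3, 6] / [5] / [7];  Q = [1, 3, 4] / [2] / [5]
  Insert 8 (step 6): P = [2, 3, 6, 8] / [5] / [7];  Q = [1, 3, 4, 6] / [2] / [5]
  Insert 4 (step 7): P = [2, 3, 4, 8] / [5, 6] / [7];  Q = [1, 3, 4, 6] / [2, 7] / [5]
  Insert 9 (step 8): P = [2, 3, 4, 8, 9] / [5, 6] / [7];  Q = [1, 3, 4, 6, 8] / [2, 7] / [5]
  Insert 1 (step 9): P = [1, 3, 4, 8, 9] / [2, 6] / [5] / [7];  Q = [1, 3, 4, 6, 8] / [2, 7] / [5] / [9]
Final shape: (5, 2, 1, 1).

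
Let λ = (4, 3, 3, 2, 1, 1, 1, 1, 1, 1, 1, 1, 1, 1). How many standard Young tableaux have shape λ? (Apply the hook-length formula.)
# SYT of shape (4, 3, 3, 2, 1, 1, 1, 1, 1, 1, 1, 1, 1, 1) = 12552540

Hook-length formula: f^λ = n! / Π hook(c), product over all cells c of the Young diagram. For λ = (4, 3, 3, 2, 1, 1, 1, 1, 1, 1, 1, 1, 1, 1), n = 22 boxes. Hook lengths by row (left-to-right, top-to-bottom): [17, 6, 4, 1]; [15, 4, 2]; [14, 3, 1]; [12, 1]; [10]; [9]; [8]; [7]; [6]; [5]; [4]; [3]; [2]; [1]. Product of hooks = 89543688192000. So f^λ = 22! / 89543688192000 = 1124000727777607680000 / 89543688192000 = 12552540.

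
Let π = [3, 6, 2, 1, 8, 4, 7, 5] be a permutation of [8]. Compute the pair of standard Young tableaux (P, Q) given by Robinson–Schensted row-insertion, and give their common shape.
P = [1, 4, 5] / [2, 6, 7] / [3, 8];  Q = [1, 2, 5] / [3, 6, 7] / [4, 8];  common shape = (3, 3, 2)

Row-insert the values π_1, π_2, … into P one at a time, bumping the leftmost entry strictly greater than the inserted value down to the next row. The recording tableau Q records, in position (i, j), the step at which that cell was added to P.
  Insert 3 (step 1): P = [3];  Q = [1]
  Insert 6 (step 2): P = [3, 6];  Q = [1, 2]
  Insert 2 (step 3): P = [2, 6] / [3];  Q = [1, 2] / [3]
  Insert 1 (step 4): P = [1, 6] / [2] / [3];  Q = [1, 2] / [3] / [4]
  Insert 8 (step 5): P = [1, 6, 8] / [2] / [3];  Q = [1, 2, 5] / [3] / [4]
  Insert 4 (step 6): P = [1, 4, 8] / [2, 6] / [3];  Q = [1, 2, 5] / [3, 6] / [4]
  Insert 7 (step 7): P = [1, 4, 7] / [2, 6, 8] / [3];  Q = [1, 2, 5] / [3, 6, 7] / [4]
  Insert 5 (step 8): P = [1, 4, 5] / [2, 6, 7] / [3, 8];  Q = [1, 2, 5] / [3, 6, 7] / [4, 8]
Final shape: (3, 3, 2).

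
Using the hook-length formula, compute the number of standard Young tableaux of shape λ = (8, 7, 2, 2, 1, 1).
# SYT of shape (8, 7, 2, 2, 1, 1) = 184606128

Hook-length formula: f^λ = n! / Π hook(c), product over all cells c of the Young diagram. For λ = (8, 7, 2, 2, 1, 1), n = 21 boxes. Hook lengths by row (left-to-right, top-to-bottom): [13, 10, 7, 6, 5, 4, 3, 1]; [11, 8, 5, 4, 3, 2, 1]; [5, 2]; [4, 1]; [2]; [1]. Product of hooks = 276756480000. So f^λ = 21! / 276756480000 = 51090942171709440000 / 276756480000 = 184606128.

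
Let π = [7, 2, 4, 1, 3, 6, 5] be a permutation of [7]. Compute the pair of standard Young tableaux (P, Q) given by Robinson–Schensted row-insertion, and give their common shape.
P = [1, 3, 5] / [2, 4, 6] / [7];  Q = [1, 3, 6] / [2, 5, 7] / [4];  common shape = (3, 3, 1)

Row-insert the values π_1, π_2, … into P one at a time, bumping the leftmost entry strictly greater than the inserted value down to the next row. The recording tableau Q records, in position (i, j), the step at which that cell was added to P.
  Insert 7 (step 1): P = [7];  Q = [1]
  Insert 2 (step 2): P = [2] / [7];  Q = [1] / [2]
  Insert 4 (step 3): P = [2, 4] / [7];  Q = [1, 3] / [2]
  Insert 1 (step 4): P = [1, 4] / [2] / [7];  Q = [1, 3] / [2] / [4]
  Insert 3 (step 5): P = [1, 3] / [2, 4] / [7];  Q = [1, 3] / [2, 5] / [4]
  Insert 6 (step 6): P = [1, 3, 6] / [2, 4] / [7];  Q = [1, 3, 6] / [2, 5] / [4]
  Insert 5 (step 7): P = [1, 3, 5] / [2, 4, 6] / [7];  Q = [1, 3, 6] / [2, 5, 7] / [4]
Final shape: (3, 3, 1).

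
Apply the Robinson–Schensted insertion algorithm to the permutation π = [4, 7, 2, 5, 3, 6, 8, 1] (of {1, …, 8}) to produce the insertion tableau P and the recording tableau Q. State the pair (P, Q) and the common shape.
P = [1, 3, 6, 8] / [2, 5] / [4] / [7];  Q = [1, 2, 6, 7] / [3, 4] / [5] / [8];  common shape = (4, 2, 1, 1)

Row-insert the values π_1, π_2, … into P one at a time, bumping the leftmost entry strictly greater than the inserted value down to the next row. The recording tableau Q records, in position (i, j), the step at which that cell was added to P.
  Insert 4 (step 1): P = [4];  Q = [1]
  Insert 7 (step 2): P = [4, 7];  Q = [1, 2]
  Insert 2 (step 3): P = [2, 7] / [4];  Q = [1, 2] / [3]
  Insert 5 (step 4): P = [2, 5] / [4, 7];  Q = [1, 2] / [3, 4]
  Insert 3 (step 5): P = [2, 3] / [4, 5] / [7];  Q = [1, 2] / [3, 4] / [5]
  Insert 6 (step 6): P = [2, 3, 6] / [4, 5] / [7];  Q = [1, 2, 6] / [3, 4] / [5]
  Insert 8 (step 7): P = [2, 3, 6, 8] / [4, 5] / [7];  Q = [1, 2, 6, 7] / [3, 4] / [5]
  Insert 1 (step 8): P = [1, 3, 6, 8] / [2, 5] / [4] / [7];  Q = [1, 2, 6, 7] / [3, 4] / [5] / [8]
Final shape: (4, 2, 1, 1).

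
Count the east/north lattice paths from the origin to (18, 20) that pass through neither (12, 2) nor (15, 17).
Number of paths = 22252783094

Inclusion–exclusion. Total paths: C(38, 18) = 33578000610. Through P₁: C(14, 12)·C(24, 6) = 12248236. Through P₂: C(32, 15)·C(6, 3) = 11314454400. Since P₁ is strictly southwest of P₂, a monotone path through both must visit P₁ then P₂; paths through both = C(14, 12)·C(18, 3)·C(6, 3) = 1485120. Avoid both = 33578000610 − 12248236 − 11314454400 + 1485120 = 22252783094.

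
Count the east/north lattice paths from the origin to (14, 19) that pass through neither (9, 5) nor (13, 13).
Number of paths = 729662674

Inclusion–exclusion. Total paths: C(33, 14) = 818809200. Through P₁: C(14, 9)·C(19, 5) = 23279256. Through P₂: C(26, 13)·C(7, 1) = 72804200. Since P₁ is strictly southwest of P₂, a monotone path through both must visit P₁ then P₂; paths through both = C(14, 9)·C(12, 4)·C(7, 1) = 6936930. Avoid both = 818809200 − 23279256 − 72804200 + 6936930 = 729662674.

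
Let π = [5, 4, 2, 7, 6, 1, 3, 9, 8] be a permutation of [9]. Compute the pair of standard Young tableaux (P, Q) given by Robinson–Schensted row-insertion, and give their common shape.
P = [1, 3, 8] / [2, 6, 9] / [4, 7] / [5];  Q = [1, 4, 8] / [2, 5, 9] / [3, 7] / [6];  common shape = (3, 3, 2, 1)

Row-insert the values π_1, π_2, … into P one at a time, bumping the leftmost entry strictly greater than the inserted value down to the next row. The recording tableau Q records, in position (i, j), the step at which that cell was added to P.
  Insert 5 (step 1): P = [5];  Q = [1]
  Insert 4 (step 2): P = [4] / [5];  Q = [1] / [2]
  Insert 2 (step 3): P = [2] / [4] / [5];  Q = [1] / [2] / [3]
  Insert 7 (step 4): P = [2, 7] / [4] / [5];  Q = [1, 4] / [2] / [3]
  Insert 6 (step 5): P = [2, 6] / [4, 7] / [5];  Q = [1, 4] / [2, 5] / [3]
  Insert 1 (step 6): P = [1, 6] / [2, 7] / [4] / [5];  Q = [1, 4] / [2, 5] / [3] / [6]
  Insert 3 (step 7): P = [1, 3] / [2, 6] / [4, 7] / [5];  Q = [1, 4] / [2, 5] / [3, 7] / [6]
  Insert 9 (step 8): P = [1, 3, 9] / [2, 6] / [4, 7] / [5];  Q = [1, 4, 8] / [2, 5] / [3, 7] / [6]
  Insert 8 (step 9): P = [1, 3, 8] / [2, 6, 9] / [4, 7] / [5];  Q = [1, 4, 8] / [2, 5, 9] / [3, 7] / [6]
Final shape: (3, 3, 2, 1).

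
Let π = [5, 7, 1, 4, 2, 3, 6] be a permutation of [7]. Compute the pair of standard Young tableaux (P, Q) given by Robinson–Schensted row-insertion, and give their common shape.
P = [1, 2, 3, 6] / [4, 7] / [5];  Q = [1, 2, 6, 7] / [3, 4] / [5];  common shape = (4, 2, 1)

Row-insert the values π_1, π_2, … into P one at a time, bumping the leftmost entry strictly greater than the inserted value down to the next row. The recording tableau Q records, in position (i, j), the step at which that cell was added to P.
  Insert 5 (step 1): P = [5];  Q = [1]
  Insert 7 (step 2): P = [5, 7];  Q = [1, 2]
  Insert 1 (step 3): P = [1, 7] / [5];  Q = [1, 2] / [3]
  Insert 4 (step 4): P = [1, 4] / [5, 7];  Q = [1, 2] / [3, 4]
  Insert 2 (step 5): P = [1, 2] / [4, 7] / [5];  Q = [1, 2] / [3, 4] / [5]
  Insert 3 (step 6): P = [1, 2, 3] / [4, 7] / [5];  Q = [1, 2, 6] / [3, 4] / [5]
  Insert 6 (step 7): P = [1, 2, 3, 6] / [4, 7] / [5];  Q = [1, 2, 6, 7] / [3, 4] / [5]
Final shape: (4, 2, 1).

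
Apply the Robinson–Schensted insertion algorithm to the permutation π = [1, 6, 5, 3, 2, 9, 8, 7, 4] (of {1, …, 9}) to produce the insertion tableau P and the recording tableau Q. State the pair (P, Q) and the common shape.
P = [1, 2, 4] / [3, 7] / [5, 8] / [6, 9];  Q = [1, 2, 6] / [3, 7] / [4, 8] / [5, 9];  common shape = (3, 2, 2, 2)

Row-insert the values π_1, π_2, … into P one at a time, bumping the leftmost entry strictly greater than the inserted value down to the next row. The recording tableau Q records, in position (i, j), the step at which that cell was added to P.
  Insert 1 (step 1): P = [1];  Q = [1]
  Insert 6 (step 2): P = [1, 6];  Q = [1, 2]
  Insert 5 (step 3): P = [1, 5] / [6];  Q = [1, 2] / [3]
  Insert 3 (step 4): P = [1, 3] / [5] / [6];  Q = [1, 2] / [3] / [4]
  Insert 2 (step 5): P = [1, 2] / [3] / [5] / [6];  Q = [1, 2] / [3] / [4] / [5]
  Insert 9 (step 6): P = [1, 2, 9] / [3] / [5] / [6];  Q = [1, 2, 6] / [3] / [4] / [5]
  Insert 8 (step 7): P = [1, 2, 8] / [3, 9] / [5] / [6];  Q = [1, 2, 6] / [3, 7] / [4] / [5]
  Insert 7 (step 8): P = [1, 2, 7] / [3, 8] / [5, 9] / [6];  Q = [1, 2, 6] / [3, 7] / [4, 8] / [5]
  Insert 4 (step 9): P = [1, 2, 4] / [3, 7] / [5, 8] / [6, 9];  Q = [1, 2, 6] / [3, 7] / [4, 8] / [5, 9]
Final shape: (3, 2, 2, 2).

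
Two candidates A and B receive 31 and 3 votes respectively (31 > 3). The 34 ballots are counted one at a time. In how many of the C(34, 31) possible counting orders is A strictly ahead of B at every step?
Strict-lead orderings = 4928

Total orderings of the 34 votes with 31 for A: C(34, 31) = 5984. By the Bertrand ballot formula (Cycle Lemma / reflection principle), the number of orderings in which A is strictly ahead of B throughout is (p − q)/(p + q) · C(p + q, p) = (31 − 3)/(31 + 3) · 5984 = 4928.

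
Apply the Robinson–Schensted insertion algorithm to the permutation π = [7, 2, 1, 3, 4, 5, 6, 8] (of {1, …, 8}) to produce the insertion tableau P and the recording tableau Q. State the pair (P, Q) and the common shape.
P = [1, 3, 4, 5, 6, 8] / [2] / [7];  Q = [1, 4, 5, 6, 7, 8] / [2] / [3];  common shape = (6, 1, 1)

Row-insert the values π_1, π_2, … into P one at a time, bumping the leftmost entry strictly greater than the inserted value down to the next row. The recording tableau Q records, in position (i, j), the step at which that cell was added to P.
  Insert 7 (step 1): P = [7];  Q = [1]
  Insert 2 (step 2): P = [2] / [7];  Q = [1] / [2]
  Insert 1 (step 3): P = [1] / [2] / [7];  Q = [1] / [2] / [3]
  Insert 3 (step 4): P = [1, 3] / [2] / [7];  Q = [1, 4] / [2] / [3]
  Insert 4 (step 5): P = [1, 3, 4] / [2] / [7];  Q = [1, 4, 5] / [2] / [3]
  Insert 5 (step 6): P = [1, 3, 4, 5] / [2] / [7];  Q = [1, 4, 5, 6] / [2] / [3]
  Insert 6 (step 7): P = [1, 3, 4, 5, 6] / [2] / [7];  Q = [1, 4, 5, 6, 7] / [2] / [3]
  Insert 8 (step 8): P = [1, 3, 4, 5, 6, 8] / [2] / [7];  Q = [1, 4, 5, 6, 7, 8] / [2] / [3]
Final shape: (6, 1, 1).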